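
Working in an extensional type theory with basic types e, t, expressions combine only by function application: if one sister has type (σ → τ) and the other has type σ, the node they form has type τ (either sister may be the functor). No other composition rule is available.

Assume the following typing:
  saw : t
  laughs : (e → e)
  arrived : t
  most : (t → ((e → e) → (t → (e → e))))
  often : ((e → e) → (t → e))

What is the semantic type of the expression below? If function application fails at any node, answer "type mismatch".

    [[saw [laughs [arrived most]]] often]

(t → e)

[arrived most] — most of type (t → ((e → e) → (t → (e → e)))) combines with arrived of type t: type ((e → e) → (t → (e → e))).
[laughs [arrived most]] — [arrived most] of type ((e → e) → (t → (e → e))) combines with laughs of type (e → e): type (t → (e → e)).
[saw [laughs [arrived most]]] — [laughs [arrived most]] of type (t → (e → e)) combines with saw of type t: type (e → e).
[[saw [laughs [arrived most]]] often] — often of type ((e → e) → (t → e)) combines with [saw [laughs [arrived most]]] of type (e → e): type (t → e).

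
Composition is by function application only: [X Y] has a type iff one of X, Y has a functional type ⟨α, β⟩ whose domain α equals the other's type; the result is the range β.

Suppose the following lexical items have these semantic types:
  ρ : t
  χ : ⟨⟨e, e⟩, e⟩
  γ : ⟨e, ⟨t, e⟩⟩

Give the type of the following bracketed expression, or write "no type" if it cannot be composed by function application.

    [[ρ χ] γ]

[ρ χ]: t and ⟨⟨e, e⟩, e⟩ cannot combine by function application — type clash.

no type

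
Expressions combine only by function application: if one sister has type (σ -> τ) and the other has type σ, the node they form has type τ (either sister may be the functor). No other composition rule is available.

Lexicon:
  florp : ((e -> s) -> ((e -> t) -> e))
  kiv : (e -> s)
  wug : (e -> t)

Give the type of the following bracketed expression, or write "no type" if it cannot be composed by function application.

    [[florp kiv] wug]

e

[florp kiv] — florp of type ((e -> s) -> ((e -> t) -> e)) combines with kiv of type (e -> s): type ((e -> t) -> e).
[[florp kiv] wug] — [florp kiv] of type ((e -> t) -> e) combines with wug of type (e -> t): type e.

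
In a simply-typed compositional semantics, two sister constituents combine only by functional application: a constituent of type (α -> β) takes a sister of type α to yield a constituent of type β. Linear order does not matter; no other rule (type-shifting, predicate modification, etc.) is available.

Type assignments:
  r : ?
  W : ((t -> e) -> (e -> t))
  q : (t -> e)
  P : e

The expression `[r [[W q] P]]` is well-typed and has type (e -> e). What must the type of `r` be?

For [r [[W q] P]] to have type (e -> e) with [[W q] P] of type t, r must be the function: r : (t -> (e -> e)).

(t -> (e -> e))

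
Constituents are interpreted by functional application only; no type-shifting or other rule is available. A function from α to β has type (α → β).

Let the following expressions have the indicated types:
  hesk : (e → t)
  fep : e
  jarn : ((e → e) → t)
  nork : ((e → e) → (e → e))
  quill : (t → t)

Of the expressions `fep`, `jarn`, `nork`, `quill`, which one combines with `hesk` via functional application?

fep

fep — combines: hesk : (e → t) takes fep : e as argument, giving t.
jarn : ((e → e) → t) — neither side's domain matches the other.
nork : ((e → e) → (e → e)) — neither side's domain matches the other.
quill : (t → t) — neither side's domain matches the other.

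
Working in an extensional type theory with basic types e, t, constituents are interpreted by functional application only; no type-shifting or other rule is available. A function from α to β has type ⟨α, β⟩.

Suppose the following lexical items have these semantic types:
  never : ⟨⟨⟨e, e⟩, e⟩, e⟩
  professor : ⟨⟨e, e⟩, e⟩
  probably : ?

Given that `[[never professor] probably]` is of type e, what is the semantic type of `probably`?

At [[never professor] probably] (required: e): [never professor] is e, which is not a function with range e; hence probably is the functor — type ⟨e, e⟩.

⟨e, e⟩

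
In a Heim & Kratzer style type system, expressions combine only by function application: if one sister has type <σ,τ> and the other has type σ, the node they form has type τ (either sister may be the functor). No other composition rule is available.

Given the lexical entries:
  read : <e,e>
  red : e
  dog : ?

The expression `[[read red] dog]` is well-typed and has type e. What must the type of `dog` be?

<e,e>

[[read red] dog] must have type e. The sister [read red] has type e; that is not a function onto e, so dog must be the functor, of type <e,e>.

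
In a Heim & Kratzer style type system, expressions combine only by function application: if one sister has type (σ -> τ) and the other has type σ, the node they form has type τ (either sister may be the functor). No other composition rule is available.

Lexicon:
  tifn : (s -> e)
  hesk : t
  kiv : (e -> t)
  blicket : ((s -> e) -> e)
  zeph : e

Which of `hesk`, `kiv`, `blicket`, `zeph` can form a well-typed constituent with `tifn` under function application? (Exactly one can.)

blicket

hesk : t — no; tifn wants s, and hesk wants nothing (atomic).
kiv : (e -> t) — no; tifn wants s, and kiv wants e.
blicket — combines: blicket : ((s -> e) -> e) takes tifn : (s -> e) as argument, giving e.
zeph : e — no; tifn wants s, and zeph wants nothing (atomic).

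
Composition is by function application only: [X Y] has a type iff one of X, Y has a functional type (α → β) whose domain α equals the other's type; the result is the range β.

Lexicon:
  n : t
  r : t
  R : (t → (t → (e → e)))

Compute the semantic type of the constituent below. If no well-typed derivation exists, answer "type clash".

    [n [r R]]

[r R]: R is (t → (t → (e → e))), r is t; result (t → (e → e)).
[n [r R]]: [r R] is (t → (e → e)), n is t; result (e → e).

(e → e)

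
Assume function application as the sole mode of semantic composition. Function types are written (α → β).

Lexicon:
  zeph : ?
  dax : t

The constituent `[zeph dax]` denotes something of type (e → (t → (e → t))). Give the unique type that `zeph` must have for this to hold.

[zeph dax] is required to be (e → (t → (e → t))). dax : t cannot yield (e → (t → (e → t))) as functor, so zeph : (t → (e → (t → (e → t)))).

(t → (e → (t → (e → t))))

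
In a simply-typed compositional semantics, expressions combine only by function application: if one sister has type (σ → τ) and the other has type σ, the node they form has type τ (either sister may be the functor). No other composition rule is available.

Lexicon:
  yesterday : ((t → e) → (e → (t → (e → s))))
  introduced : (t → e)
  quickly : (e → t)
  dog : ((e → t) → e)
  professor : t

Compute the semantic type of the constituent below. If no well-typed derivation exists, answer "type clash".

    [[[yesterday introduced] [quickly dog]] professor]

(e → s)

[yesterday introduced] — yesterday of type ((t → e) → (e → (t → (e → s)))) combines with introduced of type (t → e): type (e → (t → (e → s))).
[quickly dog] — dog of type ((e → t) → e) combines with quickly of type (e → t): type e.
[[yesterday introduced] [quickly dog]] — [yesterday introduced] of type (e → (t → (e → s))) combines with [quickly dog] of type e: type (t → (e → s)).
[[[yesterday introduced] [quickly dog]] professor] — [[yesterday introduced] [quickly dog]] of type (t → (e → s)) combines with professor of type t: type (e → s).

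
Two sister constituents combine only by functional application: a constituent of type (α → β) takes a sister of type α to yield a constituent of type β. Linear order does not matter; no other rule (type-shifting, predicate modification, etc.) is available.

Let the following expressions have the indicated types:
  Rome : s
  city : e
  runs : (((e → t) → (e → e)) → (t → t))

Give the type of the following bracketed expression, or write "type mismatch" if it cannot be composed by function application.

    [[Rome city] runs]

At [Rome city]: neither s nor e can take the other as argument; the node is ill-typed.

type mismatch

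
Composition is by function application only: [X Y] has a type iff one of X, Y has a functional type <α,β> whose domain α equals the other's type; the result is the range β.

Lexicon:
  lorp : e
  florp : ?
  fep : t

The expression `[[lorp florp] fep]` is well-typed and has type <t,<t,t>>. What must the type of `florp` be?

<e,<t,<t,<t,t>>>>

[[lorp florp] fep] is required to be <t,<t,t>>. fep : t cannot yield <t,<t,t>> as functor, so [lorp florp] : <t,<t,<t,t>>>.
[lorp florp] is required to be <t,<t,<t,t>>>. lorp : e cannot yield <t,<t,<t,t>>> as functor, so florp : <e,<t,<t,<t,t>>>>.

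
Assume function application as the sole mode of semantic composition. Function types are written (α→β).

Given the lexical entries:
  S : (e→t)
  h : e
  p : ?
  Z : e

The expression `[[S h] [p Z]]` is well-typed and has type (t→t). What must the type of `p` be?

At [[S h] [p Z]] (required: (t→t)): [S h] is t, which is not a function with range (t→t); hence [p Z] is the functor — type (t→(t→t)).
At [p Z] (required: (t→(t→t))): Z is e, which is not a function with range (t→(t→t)); hence p is the functor — type (e→(t→(t→t))).

(e→(t→(t→t)))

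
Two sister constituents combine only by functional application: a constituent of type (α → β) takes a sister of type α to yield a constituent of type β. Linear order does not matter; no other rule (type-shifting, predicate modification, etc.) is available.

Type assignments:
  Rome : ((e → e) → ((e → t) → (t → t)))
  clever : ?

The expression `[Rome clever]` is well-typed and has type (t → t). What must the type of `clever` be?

[Rome clever] is required to be (t → t). Rome : ((e → e) → ((e → t) → (t → t))) cannot yield (t → t) as functor, so clever : (((e → e) → ((e → t) → (t → t))) → (t → t)).

(((e → e) → ((e → t) → (t → t))) → (t → t))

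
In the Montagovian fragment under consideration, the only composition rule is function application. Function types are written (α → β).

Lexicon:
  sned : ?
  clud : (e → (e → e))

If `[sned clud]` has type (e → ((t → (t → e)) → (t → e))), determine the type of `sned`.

[sned clud] must have type (e → ((t → (t → e)) → (t → e))). The sister clud has type (e → (e → e)); that is not a function onto (e → ((t → (t → e)) → (t → e))), so sned must be the functor, of type ((e → (e → e)) → (e → ((t → (t → e)) → (t → e)))).

((e → (e → e)) → (e → ((t → (t → e)) → (t → e))))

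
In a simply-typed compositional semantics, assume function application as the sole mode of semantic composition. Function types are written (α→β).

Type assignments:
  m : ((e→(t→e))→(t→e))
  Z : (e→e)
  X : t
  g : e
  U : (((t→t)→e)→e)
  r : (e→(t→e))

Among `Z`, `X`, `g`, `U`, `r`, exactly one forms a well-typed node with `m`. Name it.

r

Z : (e→e) — neither side's domain matches the other.
X : t — neither side's domain matches the other.
g : e — neither side's domain matches the other.
U : (((t→t)→e)→e) — neither side's domain matches the other.
r — combines: m : ((e→(t→e))→(t→e)) takes r : (e→(t→e)) as argument, giving (t→e).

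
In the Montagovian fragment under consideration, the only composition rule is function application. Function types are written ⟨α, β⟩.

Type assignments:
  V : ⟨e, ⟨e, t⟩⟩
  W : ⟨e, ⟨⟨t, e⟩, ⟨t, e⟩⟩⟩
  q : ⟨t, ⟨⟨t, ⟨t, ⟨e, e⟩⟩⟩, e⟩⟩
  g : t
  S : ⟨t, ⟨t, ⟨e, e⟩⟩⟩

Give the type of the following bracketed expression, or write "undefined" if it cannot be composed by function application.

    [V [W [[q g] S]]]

undefined

[q g]: ⟨t, ⟨⟨t, ⟨t, ⟨e, e⟩⟩⟩, e⟩⟩ applied to t yields ⟨⟨t, ⟨t, ⟨e, e⟩⟩⟩, e⟩.
[[q g] S]: ⟨⟨t, ⟨t, ⟨e, e⟩⟩⟩, e⟩ applied to ⟨t, ⟨t, ⟨e, e⟩⟩⟩ yields e.
[W [[q g] S]]: ⟨e, ⟨⟨t, e⟩, ⟨t, e⟩⟩⟩ applied to e yields ⟨⟨t, e⟩, ⟨t, e⟩⟩.
[V [W [[q g] S]]]: ⟨e, ⟨e, t⟩⟩ and ⟨⟨t, e⟩, ⟨t, e⟩⟩ cannot combine by function application — type clash.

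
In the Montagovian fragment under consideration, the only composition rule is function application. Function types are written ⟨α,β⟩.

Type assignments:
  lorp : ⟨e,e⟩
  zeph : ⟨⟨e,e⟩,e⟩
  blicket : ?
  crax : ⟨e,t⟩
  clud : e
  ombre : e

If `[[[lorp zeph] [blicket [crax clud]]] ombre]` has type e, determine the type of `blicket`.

⟨t,⟨e,⟨e,e⟩⟩⟩

[[[lorp zeph] [blicket [crax clud]]] ombre] must have type e. The sister ombre has type e; that is not a function onto e, so [[lorp zeph] [blicket [crax clud]]] must be the functor, of type ⟨e,e⟩.
[[lorp zeph] [blicket [crax clud]]] must have type ⟨e,e⟩. The sister [lorp zeph] has type e; that is not a function onto ⟨e,e⟩, so [blicket [crax clud]] must be the functor, of type ⟨e,⟨e,e⟩⟩.
[blicket [crax clud]] must have type ⟨e,⟨e,e⟩⟩. The sister [crax clud] has type t; that is not a function onto ⟨e,⟨e,e⟩⟩, so blicket must be the functor, of type ⟨t,⟨e,⟨e,e⟩⟩⟩.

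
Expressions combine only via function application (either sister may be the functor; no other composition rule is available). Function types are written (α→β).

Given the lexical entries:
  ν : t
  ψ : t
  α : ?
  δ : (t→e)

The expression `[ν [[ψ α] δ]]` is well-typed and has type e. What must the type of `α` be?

For [ν [[ψ α] δ]] to have type e with ν of type t, [[ψ α] δ] must be the function: [[ψ α] δ] : (t→e).
For [[ψ α] δ] to have type (t→e) with δ of type (t→e), [ψ α] must be the function: [ψ α] : ((t→e)→(t→e)).
For [ψ α] to have type ((t→e)→(t→e)) with ψ of type t, α must be the function: α : (t→((t→e)→(t→e))).

(t→((t→e)→(t→e)))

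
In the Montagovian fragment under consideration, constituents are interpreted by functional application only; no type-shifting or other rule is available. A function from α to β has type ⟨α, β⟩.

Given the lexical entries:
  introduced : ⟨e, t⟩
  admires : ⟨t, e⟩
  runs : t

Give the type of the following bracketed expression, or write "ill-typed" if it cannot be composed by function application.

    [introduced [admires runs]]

[admires runs]: ⟨t, e⟩ applied to t yields e.
[introduced [admires runs]]: ⟨e, t⟩ applied to e yields t.

t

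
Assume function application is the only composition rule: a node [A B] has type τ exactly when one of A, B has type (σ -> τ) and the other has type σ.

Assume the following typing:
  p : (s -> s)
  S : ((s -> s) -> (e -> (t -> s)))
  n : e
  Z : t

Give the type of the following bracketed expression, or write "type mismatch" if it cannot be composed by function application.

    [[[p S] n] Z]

[p S]: S is ((s -> s) -> (e -> (t -> s))), p is (s -> s); result (e -> (t -> s)).
[[p S] n]: [p S] is (e -> (t -> s)), n is e; result (t -> s).
[[[p S] n] Z]: [[p S] n] is (t -> s), Z is t; result s.

s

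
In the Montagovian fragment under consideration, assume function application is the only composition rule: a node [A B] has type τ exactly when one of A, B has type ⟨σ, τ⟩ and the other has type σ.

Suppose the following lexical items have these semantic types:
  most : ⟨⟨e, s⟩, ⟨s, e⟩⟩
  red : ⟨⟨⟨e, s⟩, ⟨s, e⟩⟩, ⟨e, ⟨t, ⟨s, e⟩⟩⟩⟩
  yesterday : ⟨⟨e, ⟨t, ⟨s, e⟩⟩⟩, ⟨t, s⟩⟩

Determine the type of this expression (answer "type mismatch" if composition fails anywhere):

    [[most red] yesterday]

⟨t, s⟩

[most red]: functor red : ⟨⟨⟨e, s⟩, ⟨s, e⟩⟩, ⟨e, ⟨t, ⟨s, e⟩⟩⟩⟩, argument most : ⟨⟨e, s⟩, ⟨s, e⟩⟩; result ⟨e, ⟨t, ⟨s, e⟩⟩⟩.
[[most red] yesterday]: functor yesterday : ⟨⟨e, ⟨t, ⟨s, e⟩⟩⟩, ⟨t, s⟩⟩, argument [most red] : ⟨e, ⟨t, ⟨s, e⟩⟩⟩; result ⟨t, s⟩.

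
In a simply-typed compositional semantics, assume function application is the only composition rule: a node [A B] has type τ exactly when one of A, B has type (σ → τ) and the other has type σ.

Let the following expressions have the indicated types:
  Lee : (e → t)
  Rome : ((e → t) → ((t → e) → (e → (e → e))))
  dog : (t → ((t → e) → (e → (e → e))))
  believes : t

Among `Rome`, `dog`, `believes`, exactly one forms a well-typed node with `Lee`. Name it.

Rome — combines: Rome : ((e → t) → ((t → e) → (e → (e → e)))) takes Lee : (e → t) as argument, giving ((t → e) → (e → (e → e))).
dog : (t → ((t → e) → (e → (e → e)))) — does not combine with Lee.
believes : t — does not combine with Lee.

Rome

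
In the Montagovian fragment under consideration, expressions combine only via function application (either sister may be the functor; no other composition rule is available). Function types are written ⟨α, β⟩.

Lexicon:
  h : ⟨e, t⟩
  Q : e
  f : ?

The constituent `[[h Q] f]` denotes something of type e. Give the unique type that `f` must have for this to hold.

[[h Q] f] must have type e. The sister [h Q] has type t; that is not a function onto e, so f must be the functor, of type ⟨t, e⟩.

⟨t, e⟩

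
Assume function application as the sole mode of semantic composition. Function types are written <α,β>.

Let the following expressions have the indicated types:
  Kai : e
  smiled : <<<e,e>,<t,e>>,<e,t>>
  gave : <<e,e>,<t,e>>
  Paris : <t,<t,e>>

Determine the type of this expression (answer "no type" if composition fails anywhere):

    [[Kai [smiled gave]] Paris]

<t,e>

At [smiled gave], smiled : <<<e,e>,<t,e>>,<e,t>> takes gave : <<e,e>,<t,e>>, giving <e,t>.
At [Kai [smiled gave]], [smiled gave] : <e,t> takes Kai : e, giving t.
At [[Kai [smiled gave]] Paris], Paris : <t,<t,e>> takes [Kai [smiled gave]] : t, giving <t,e>.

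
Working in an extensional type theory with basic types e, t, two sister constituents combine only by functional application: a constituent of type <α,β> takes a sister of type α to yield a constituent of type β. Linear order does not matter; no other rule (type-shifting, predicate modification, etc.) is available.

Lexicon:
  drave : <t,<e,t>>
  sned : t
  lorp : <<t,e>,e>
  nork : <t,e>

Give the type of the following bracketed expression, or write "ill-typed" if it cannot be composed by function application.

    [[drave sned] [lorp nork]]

t

[drave sned]: functor drave : <t,<e,t>>, argument sned : t; result <e,t>.
[lorp nork]: functor lorp : <<t,e>,e>, argument nork : <t,e>; result e.
[[drave sned] [lorp nork]]: functor [drave sned] : <e,t>, argument [lorp nork] : e; result t.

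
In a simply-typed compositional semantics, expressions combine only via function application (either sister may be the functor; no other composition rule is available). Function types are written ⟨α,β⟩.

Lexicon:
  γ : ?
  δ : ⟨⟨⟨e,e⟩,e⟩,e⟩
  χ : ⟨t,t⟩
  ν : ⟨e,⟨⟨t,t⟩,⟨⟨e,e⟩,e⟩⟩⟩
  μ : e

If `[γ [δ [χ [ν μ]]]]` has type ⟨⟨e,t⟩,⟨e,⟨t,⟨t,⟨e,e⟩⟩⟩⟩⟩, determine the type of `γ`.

⟨e,⟨⟨e,t⟩,⟨e,⟨t,⟨t,⟨e,e⟩⟩⟩⟩⟩⟩

For [γ [δ [χ [ν μ]]]] to have type ⟨⟨e,t⟩,⟨e,⟨t,⟨t,⟨e,e⟩⟩⟩⟩⟩ with [δ [χ [ν μ]]] of type e, γ must be the function: γ : ⟨e,⟨⟨e,t⟩,⟨e,⟨t,⟨t,⟨e,e⟩⟩⟩⟩⟩⟩.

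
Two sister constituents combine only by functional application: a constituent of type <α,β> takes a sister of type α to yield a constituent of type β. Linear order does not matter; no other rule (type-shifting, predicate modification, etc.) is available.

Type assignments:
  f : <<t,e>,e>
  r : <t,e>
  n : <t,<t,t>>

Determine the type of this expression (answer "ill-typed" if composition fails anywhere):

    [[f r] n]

[f r]: functor f : <<t,e>,e>, argument r : <t,e>; result e.
At [[f r] n]: neither e nor <t,<t,t>> can take the other as argument; the node is ill-typed.

ill-typed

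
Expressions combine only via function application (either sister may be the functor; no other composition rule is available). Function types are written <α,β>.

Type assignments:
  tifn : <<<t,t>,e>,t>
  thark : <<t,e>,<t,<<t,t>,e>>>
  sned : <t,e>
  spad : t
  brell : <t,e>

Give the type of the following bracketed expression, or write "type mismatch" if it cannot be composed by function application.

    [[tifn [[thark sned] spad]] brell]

e

[thark sned]: functor thark : <<t,e>,<t,<<t,t>,e>>>, argument sned : <t,e>; result <t,<<t,t>,e>>.
[[thark sned] spad]: functor [thark sned] : <t,<<t,t>,e>>, argument spad : t; result <<t,t>,e>.
[tifn [[thark sned] spad]]: functor tifn : <<<t,t>,e>,t>, argument [[thark sned] spad] : <<t,t>,e>; result t.
[[tifn [[thark sned] spad]] brell]: functor brell : <t,e>, argument [tifn [[thark sned] spad]] : t; result e.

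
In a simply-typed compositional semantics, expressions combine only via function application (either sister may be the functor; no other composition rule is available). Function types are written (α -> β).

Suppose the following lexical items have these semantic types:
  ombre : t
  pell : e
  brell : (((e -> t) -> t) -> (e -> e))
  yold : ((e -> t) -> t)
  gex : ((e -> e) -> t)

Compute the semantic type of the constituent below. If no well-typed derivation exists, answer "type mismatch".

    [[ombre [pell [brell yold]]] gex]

[brell yold] — brell of type (((e -> t) -> t) -> (e -> e)) combines with yold of type ((e -> t) -> t): type (e -> e).
[pell [brell yold]] — [brell yold] of type (e -> e) combines with pell of type e: type e.
[ombre [pell [brell yold]]]: t with e — neither is a function whose domain matches the other; composition fails here.

type mismatch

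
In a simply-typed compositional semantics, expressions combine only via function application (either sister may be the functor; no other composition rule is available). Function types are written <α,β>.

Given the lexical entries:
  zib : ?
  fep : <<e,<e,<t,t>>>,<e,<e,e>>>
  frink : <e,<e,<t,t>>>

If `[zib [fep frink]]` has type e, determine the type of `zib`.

At [zib [fep frink]] (required: e): [fep frink] is <e,<e,e>>, which is not a function with range e; hence zib is the functor — type <<e,<e,e>>,e>.

<<e,<e,e>>,e>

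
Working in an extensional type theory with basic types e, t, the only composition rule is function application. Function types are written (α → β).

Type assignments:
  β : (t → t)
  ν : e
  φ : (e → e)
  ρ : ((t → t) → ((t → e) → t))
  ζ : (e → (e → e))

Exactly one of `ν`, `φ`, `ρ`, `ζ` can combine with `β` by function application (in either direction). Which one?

ρ

ν : e — no; β wants t, and ν wants nothing (atomic).
φ : (e → e) — no; β wants t, and φ wants e.
ρ — combines: ρ : ((t → t) → ((t → e) → t)) takes β : (t → t) as argument, giving ((t → e) → t).
ζ : (e → (e → e)) — no; β wants t, and ζ wants e.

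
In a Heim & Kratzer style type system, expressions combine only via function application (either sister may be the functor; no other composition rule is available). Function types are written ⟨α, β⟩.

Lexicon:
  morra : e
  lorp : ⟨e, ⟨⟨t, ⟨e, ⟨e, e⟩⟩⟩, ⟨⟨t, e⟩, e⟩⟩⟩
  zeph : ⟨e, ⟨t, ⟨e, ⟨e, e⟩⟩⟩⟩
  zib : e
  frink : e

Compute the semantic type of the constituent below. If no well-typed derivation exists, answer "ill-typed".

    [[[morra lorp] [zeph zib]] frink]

[morra lorp]: functor lorp : ⟨e, ⟨⟨t, ⟨e, ⟨e, e⟩⟩⟩, ⟨⟨t, e⟩, e⟩⟩⟩, argument morra : e; result ⟨⟨t, ⟨e, ⟨e, e⟩⟩⟩, ⟨⟨t, e⟩, e⟩⟩.
[zeph zib]: functor zeph : ⟨e, ⟨t, ⟨e, ⟨e, e⟩⟩⟩⟩, argument zib : e; result ⟨t, ⟨e, ⟨e, e⟩⟩⟩.
[[morra lorp] [zeph zib]]: functor [morra lorp] : ⟨⟨t, ⟨e, ⟨e, e⟩⟩⟩, ⟨⟨t, e⟩, e⟩⟩, argument [zeph zib] : ⟨t, ⟨e, ⟨e, e⟩⟩⟩; result ⟨⟨t, e⟩, e⟩.
At [[[morra lorp] [zeph zib]] frink]: neither ⟨⟨t, e⟩, e⟩ nor e can take the other as argument; the node is ill-typed.

ill-typed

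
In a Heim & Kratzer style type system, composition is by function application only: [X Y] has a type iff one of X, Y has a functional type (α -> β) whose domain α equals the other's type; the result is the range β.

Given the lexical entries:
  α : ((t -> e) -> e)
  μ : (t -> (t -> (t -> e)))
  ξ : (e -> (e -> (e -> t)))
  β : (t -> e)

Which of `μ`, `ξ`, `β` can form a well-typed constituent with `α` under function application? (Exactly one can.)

β

μ : (t -> (t -> (t -> e))) — neither side's domain matches the other.
ξ : (e -> (e -> (e -> t))) — neither side's domain matches the other.
β — combines: α : ((t -> e) -> e) takes β : (t -> e) as argument, giving e.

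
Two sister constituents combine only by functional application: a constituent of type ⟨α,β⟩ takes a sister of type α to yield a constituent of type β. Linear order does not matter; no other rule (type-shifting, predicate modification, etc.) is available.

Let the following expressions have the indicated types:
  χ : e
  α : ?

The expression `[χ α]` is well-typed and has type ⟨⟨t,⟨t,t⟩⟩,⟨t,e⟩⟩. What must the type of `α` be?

At [χ α] (required: ⟨⟨t,⟨t,t⟩⟩,⟨t,e⟩⟩): χ is e, which is not a function with range ⟨⟨t,⟨t,t⟩⟩,⟨t,e⟩⟩; hence α is the functor — type ⟨e,⟨⟨t,⟨t,t⟩⟩,⟨t,e⟩⟩⟩.

⟨e,⟨⟨t,⟨t,t⟩⟩,⟨t,e⟩⟩⟩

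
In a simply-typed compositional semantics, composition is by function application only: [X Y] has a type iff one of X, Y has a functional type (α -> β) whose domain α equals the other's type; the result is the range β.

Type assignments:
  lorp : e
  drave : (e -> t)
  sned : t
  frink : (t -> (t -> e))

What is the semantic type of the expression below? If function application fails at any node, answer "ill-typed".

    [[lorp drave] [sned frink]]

[lorp drave]: functor drave : (e -> t), argument lorp : e; result t.
[sned frink]: functor frink : (t -> (t -> e)), argument sned : t; result (t -> e).
[[lorp drave] [sned frink]]: functor [sned frink] : (t -> e), argument [lorp drave] : t; result e.

e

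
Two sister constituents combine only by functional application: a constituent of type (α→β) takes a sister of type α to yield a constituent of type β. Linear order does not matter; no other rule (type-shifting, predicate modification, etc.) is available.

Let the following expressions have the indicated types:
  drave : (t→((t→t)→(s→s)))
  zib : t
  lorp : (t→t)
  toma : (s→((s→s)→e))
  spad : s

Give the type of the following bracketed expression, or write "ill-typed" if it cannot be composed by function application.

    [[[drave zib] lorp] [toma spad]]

e

At [drave zib], drave : (t→((t→t)→(s→s))) takes zib : t, giving ((t→t)→(s→s)).
At [[drave zib] lorp], [drave zib] : ((t→t)→(s→s)) takes lorp : (t→t), giving (s→s).
At [toma spad], toma : (s→((s→s)→e)) takes spad : s, giving ((s→s)→e).
At [[[drave zib] lorp] [toma spad]], [toma spad] : ((s→s)→e) takes [[drave zib] lorp] : (s→s), giving e.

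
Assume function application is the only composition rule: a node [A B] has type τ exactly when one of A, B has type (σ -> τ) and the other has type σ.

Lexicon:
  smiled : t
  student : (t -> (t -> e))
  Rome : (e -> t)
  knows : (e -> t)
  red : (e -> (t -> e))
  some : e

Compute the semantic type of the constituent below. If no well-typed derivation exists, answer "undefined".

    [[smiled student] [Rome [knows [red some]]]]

[smiled student]: (t -> (t -> e)) applied to t yields (t -> e).
[red some]: (e -> (t -> e)) applied to e yields (t -> e).
[knows [red some]]: (e -> t) and (t -> e) cannot combine by function application — type clash.

undefined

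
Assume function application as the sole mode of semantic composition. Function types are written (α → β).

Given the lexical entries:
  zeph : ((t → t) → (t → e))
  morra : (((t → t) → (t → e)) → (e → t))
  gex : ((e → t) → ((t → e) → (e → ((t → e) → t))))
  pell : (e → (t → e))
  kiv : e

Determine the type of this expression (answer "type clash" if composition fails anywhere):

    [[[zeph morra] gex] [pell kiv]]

[zeph morra]: functor morra : (((t → t) → (t → e)) → (e → t)), argument zeph : ((t → t) → (t → e)); result (e → t).
[[zeph morra] gex]: functor gex : ((e → t) → ((t → e) → (e → ((t → e) → t)))), argument [zeph morra] : (e → t); result ((t → e) → (e → ((t → e) → t))).
[pell kiv]: functor pell : (e → (t → e)), argument kiv : e; result (t → e).
[[[zeph morra] gex] [pell kiv]]: functor [[zeph morra] gex] : ((t → e) → (e → ((t → e) → t))), argument [pell kiv] : (t → e); result (e → ((t → e) → t)).

(e → ((t → e) → t))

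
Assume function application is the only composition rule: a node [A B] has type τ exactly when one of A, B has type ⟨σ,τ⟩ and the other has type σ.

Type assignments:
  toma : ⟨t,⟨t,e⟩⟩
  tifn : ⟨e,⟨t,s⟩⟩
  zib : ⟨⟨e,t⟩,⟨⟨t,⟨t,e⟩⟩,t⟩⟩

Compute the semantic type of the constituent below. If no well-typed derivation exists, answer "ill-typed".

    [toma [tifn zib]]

ill-typed

[tifn zib]: ⟨e,⟨t,s⟩⟩ with ⟨⟨e,t⟩,⟨⟨t,⟨t,e⟩⟩,t⟩⟩ — neither is a function whose domain matches the other; composition fails here.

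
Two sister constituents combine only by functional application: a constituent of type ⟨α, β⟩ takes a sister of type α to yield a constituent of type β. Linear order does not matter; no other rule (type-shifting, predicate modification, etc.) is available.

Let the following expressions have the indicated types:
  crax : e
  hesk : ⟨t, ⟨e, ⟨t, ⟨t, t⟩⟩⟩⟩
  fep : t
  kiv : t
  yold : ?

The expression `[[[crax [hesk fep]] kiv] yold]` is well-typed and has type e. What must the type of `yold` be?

⟨⟨t, t⟩, e⟩

[[[crax [hesk fep]] kiv] yold] must have type e. The sister [[crax [hesk fep]] kiv] has type ⟨t, t⟩; that is not a function onto e, so yold must be the functor, of type ⟨⟨t, t⟩, e⟩.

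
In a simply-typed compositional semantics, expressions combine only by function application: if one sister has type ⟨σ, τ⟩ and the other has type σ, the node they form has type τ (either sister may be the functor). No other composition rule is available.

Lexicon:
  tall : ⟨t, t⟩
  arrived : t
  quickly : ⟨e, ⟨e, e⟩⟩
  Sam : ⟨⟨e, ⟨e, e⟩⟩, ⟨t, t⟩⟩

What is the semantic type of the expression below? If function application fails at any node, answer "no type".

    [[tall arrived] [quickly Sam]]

t

[tall arrived]: ⟨t, t⟩ applied to t yields t.
[quickly Sam]: ⟨⟨e, ⟨e, e⟩⟩, ⟨t, t⟩⟩ applied to ⟨e, ⟨e, e⟩⟩ yields ⟨t, t⟩.
[[tall arrived] [quickly Sam]]: ⟨t, t⟩ applied to t yields t.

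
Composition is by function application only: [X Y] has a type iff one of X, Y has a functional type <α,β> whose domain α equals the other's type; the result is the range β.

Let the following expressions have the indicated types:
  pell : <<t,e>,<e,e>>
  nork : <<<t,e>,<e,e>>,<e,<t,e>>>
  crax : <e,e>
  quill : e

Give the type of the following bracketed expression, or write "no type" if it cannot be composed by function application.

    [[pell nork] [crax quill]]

[pell nork] — nork of type <<<t,e>,<e,e>>,<e,<t,e>>> combines with pell of type <<t,e>,<e,e>>: type <e,<t,e>>.
[crax quill] — crax of type <e,e> combines with quill of type e: type e.
[[pell nork] [crax quill]] — [pell nork] of type <e,<t,e>> combines with [crax quill] of type e: type <t,e>.

<t,e>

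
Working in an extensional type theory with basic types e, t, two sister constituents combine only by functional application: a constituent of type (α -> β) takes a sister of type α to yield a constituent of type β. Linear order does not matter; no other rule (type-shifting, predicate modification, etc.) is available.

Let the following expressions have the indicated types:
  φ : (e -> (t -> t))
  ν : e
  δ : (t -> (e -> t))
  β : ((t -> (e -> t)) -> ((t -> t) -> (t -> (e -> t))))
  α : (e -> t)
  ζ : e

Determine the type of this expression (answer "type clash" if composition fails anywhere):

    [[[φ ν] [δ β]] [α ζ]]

(e -> t)

[φ ν] — φ of type (e -> (t -> t)) combines with ν of type e: type (t -> t).
[δ β] — β of type ((t -> (e -> t)) -> ((t -> t) -> (t -> (e -> t)))) combines with δ of type (t -> (e -> t)): type ((t -> t) -> (t -> (e -> t))).
[[φ ν] [δ β]] — [δ β] of type ((t -> t) -> (t -> (e -> t))) combines with [φ ν] of type (t -> t): type (t -> (e -> t)).
[α ζ] — α of type (e -> t) combines with ζ of type e: type t.
[[[φ ν] [δ β]] [α ζ]] — [[φ ν] [δ β]] of type (t -> (e -> t)) combines with [α ζ] of type t: type (e -> t).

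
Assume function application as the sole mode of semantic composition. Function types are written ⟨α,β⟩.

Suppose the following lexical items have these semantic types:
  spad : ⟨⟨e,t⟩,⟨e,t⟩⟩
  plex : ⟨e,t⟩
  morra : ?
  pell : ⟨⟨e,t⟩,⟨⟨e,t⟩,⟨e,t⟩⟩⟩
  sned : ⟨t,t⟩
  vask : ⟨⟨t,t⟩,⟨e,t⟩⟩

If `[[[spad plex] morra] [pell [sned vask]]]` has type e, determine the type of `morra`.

[[[spad plex] morra] [pell [sned vask]]] must have type e. The sister [pell [sned vask]] has type ⟨⟨e,t⟩,⟨e,t⟩⟩; that is not a function onto e, so [[spad plex] morra] must be the functor, of type ⟨⟨⟨e,t⟩,⟨e,t⟩⟩,e⟩.
[[spad plex] morra] must have type ⟨⟨⟨e,t⟩,⟨e,t⟩⟩,e⟩. The sister [spad plex] has type ⟨e,t⟩; that is not a function onto ⟨⟨⟨e,t⟩,⟨e,t⟩⟩,e⟩, so morra must be the functor, of type ⟨⟨e,t⟩,⟨⟨⟨e,t⟩,⟨e,t⟩⟩,e⟩⟩.

⟨⟨e,t⟩,⟨⟨⟨e,t⟩,⟨e,t⟩⟩,e⟩⟩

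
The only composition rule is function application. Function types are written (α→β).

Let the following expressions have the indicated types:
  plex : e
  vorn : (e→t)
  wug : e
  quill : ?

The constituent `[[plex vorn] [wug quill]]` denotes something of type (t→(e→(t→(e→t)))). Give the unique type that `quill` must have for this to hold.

(e→(t→(t→(e→(t→(e→t))))))

[[plex vorn] [wug quill]] is required to be (t→(e→(t→(e→t)))). [plex vorn] : t cannot yield (t→(e→(t→(e→t)))) as functor, so [wug quill] : (t→(t→(e→(t→(e→t))))).
[wug quill] is required to be (t→(t→(e→(t→(e→t))))). wug : e cannot yield (t→(t→(e→(t→(e→t))))) as functor, so quill : (e→(t→(t→(e→(t→(e→t)))))).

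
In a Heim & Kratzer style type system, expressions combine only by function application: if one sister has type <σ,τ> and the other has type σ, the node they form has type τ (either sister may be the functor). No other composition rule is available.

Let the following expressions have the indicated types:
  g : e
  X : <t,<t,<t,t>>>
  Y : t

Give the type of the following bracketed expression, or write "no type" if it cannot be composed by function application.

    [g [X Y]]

no type

[X Y]: functor X : <t,<t,<t,t>>>, argument Y : t; result <t,<t,t>>.
At [g [X Y]]: neither e nor <t,<t,t>> can take the other as argument; the node is ill-typed.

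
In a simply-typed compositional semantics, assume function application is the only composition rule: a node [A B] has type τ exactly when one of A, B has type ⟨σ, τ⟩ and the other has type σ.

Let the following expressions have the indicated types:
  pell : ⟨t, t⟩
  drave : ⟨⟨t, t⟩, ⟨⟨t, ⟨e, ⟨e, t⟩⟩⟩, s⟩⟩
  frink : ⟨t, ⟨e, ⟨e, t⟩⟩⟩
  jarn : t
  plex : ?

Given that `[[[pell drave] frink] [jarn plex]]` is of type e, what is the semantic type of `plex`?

⟨t, ⟨s, e⟩⟩

[[[pell drave] frink] [jarn plex]] must have type e. The sister [[pell drave] frink] has type s; that is not a function onto e, so [jarn plex] must be the functor, of type ⟨s, e⟩.
[jarn plex] must have type ⟨s, e⟩. The sister jarn has type t; that is not a function onto ⟨s, e⟩, so plex must be the functor, of type ⟨t, ⟨s, e⟩⟩.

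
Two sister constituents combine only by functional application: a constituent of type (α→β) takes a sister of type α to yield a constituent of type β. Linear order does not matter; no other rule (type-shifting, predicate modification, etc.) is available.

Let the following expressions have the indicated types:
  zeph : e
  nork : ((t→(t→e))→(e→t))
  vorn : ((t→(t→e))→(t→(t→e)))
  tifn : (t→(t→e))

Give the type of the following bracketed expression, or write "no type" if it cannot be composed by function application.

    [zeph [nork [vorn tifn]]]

t

[vorn tifn] — vorn of type ((t→(t→e))→(t→(t→e))) combines with tifn of type (t→(t→e)): type (t→(t→e)).
[nork [vorn tifn]] — nork of type ((t→(t→e))→(e→t)) combines with [vorn tifn] of type (t→(t→e)): type (e→t).
[zeph [nork [vorn tifn]]] — [nork [vorn tifn]] of type (e→t) combines with zeph of type e: type t.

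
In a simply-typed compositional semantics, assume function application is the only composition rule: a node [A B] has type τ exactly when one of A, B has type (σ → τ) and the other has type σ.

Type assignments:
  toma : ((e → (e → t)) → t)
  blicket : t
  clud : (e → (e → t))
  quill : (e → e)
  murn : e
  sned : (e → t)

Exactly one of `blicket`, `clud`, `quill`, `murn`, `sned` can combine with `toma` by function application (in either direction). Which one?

clud

blicket : t — neither side's domain matches the other.
clud — combines: toma : ((e → (e → t)) → t) takes clud : (e → (e → t)) as argument, giving t.
quill : (e → e) — neither side's domain matches the other.
murn : e — neither side's domain matches the other.
sned : (e → t) — neither side's domain matches the other.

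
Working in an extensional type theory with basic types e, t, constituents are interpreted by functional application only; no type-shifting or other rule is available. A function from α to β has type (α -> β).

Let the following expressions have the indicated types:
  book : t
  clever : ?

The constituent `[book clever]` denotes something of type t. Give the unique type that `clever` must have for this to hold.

(t -> t)

At [book clever] (required: t): book is t, which is not a function with range t; hence clever is the functor — type (t -> t).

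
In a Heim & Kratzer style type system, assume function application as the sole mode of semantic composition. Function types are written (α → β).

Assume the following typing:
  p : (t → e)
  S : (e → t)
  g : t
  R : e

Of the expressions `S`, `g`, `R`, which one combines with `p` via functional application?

S : (e → t) — p needs t; S needs e; neither fits.
g — combines: p : (t → e) takes g : t as argument, giving e.
R : e — p needs t; R needs nothing (atomic); neither fits.

g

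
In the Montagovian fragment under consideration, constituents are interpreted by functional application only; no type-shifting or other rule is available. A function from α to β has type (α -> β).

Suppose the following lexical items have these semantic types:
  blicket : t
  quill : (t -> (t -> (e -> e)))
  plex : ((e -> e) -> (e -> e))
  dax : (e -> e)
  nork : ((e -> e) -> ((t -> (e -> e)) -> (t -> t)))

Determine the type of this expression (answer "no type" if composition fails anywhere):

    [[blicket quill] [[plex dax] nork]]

(t -> t)

[blicket quill] — quill of type (t -> (t -> (e -> e))) combines with blicket of type t: type (t -> (e -> e)).
[plex dax] — plex of type ((e -> e) -> (e -> e)) combines with dax of type (e -> e): type (e -> e).
[[plex dax] nork] — nork of type ((e -> e) -> ((t -> (e -> e)) -> (t -> t))) combines with [plex dax] of type (e -> e): type ((t -> (e -> e)) -> (t -> t)).
[[blicket quill] [[plex dax] nork]] — [[plex dax] nork] of type ((t -> (e -> e)) -> (t -> t)) combines with [blicket quill] of type (t -> (e -> e)): type (t -> t).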